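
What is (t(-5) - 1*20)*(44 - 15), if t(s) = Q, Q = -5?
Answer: -725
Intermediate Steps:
t(s) = -5
(t(-5) - 1*20)*(44 - 15) = (-5 - 1*20)*(44 - 15) = (-5 - 20)*29 = -25*29 = -725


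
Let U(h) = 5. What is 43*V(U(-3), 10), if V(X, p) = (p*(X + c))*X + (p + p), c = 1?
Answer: 13760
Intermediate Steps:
V(X, p) = 2*p + X*p*(1 + X) (V(X, p) = (p*(X + 1))*X + (p + p) = (p*(1 + X))*X + 2*p = X*p*(1 + X) + 2*p = 2*p + X*p*(1 + X))
43*V(U(-3), 10) = 43*(10*(2 + 5 + 5**2)) = 43*(10*(2 + 5 + 25)) = 43*(10*32) = 43*320 = 13760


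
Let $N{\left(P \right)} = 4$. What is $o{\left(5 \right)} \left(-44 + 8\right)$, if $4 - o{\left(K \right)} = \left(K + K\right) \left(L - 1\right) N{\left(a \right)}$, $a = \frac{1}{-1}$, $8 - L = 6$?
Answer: $1296$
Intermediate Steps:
$L = 2$ ($L = 8 - 6 = 2$)
$a = -1$
$o{\left(K \right)} = 4 - 8 K$ ($o{\left(K \right)} = 4 - \left(K + K\right) \left(2 - 1\right) 4 = 4 - 2 K 1 \cdot 4 = 4 - 2 K 4 = 4 - 8 K$)
$o{\left(5 \right)} \left(-44 + 8\right) = \left(4 - 40\right) \left(-44 + 8\right) = \left(4 - 40\right) \left(-36\right) = \left(-36\right) \left(-36\right) = 1296$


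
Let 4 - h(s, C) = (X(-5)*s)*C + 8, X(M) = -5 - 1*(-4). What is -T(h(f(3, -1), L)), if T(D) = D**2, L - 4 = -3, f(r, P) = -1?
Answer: -25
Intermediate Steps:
X(M) = -1 (X(M) = -5 + 4 = -1)
L = 1 (L = 4 - 3 = 1)
h(s, C) = -4 + C*s (h(s, C) = 4 - ((-s)*C + 8) = 4 - (-C*s + 8) = 4 - (8 - C*s) = 4 + (-8 + C*s) = -4 + C*s)
-T(h(f(3, -1), L)) = -(-4 + 1*(-1))**2 = -(-4 - 1)**2 = -1*(-5)**2 = -1*25 = -25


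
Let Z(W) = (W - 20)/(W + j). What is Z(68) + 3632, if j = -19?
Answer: 178016/49 ≈ 3633.0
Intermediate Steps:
Z(W) = (-20 + W)/(-19 + W) (Z(W) = (W - 20)/(W - 19) = (-20 + W)/(-19 + W))
Z(68) + 3632 = (-20 + 68)/(-19 + 68) + 3632 = 48/49 + 3632 = 178016/49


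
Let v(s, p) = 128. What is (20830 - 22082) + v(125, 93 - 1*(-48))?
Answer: -1124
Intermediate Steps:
(20830 - 22082) + v(125, 93 - 1*(-48)) = (20830 - 22082) + 128 = -1252 + 128 = -1124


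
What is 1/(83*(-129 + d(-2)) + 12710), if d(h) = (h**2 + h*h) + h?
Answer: 1/2501 ≈ 0.00039984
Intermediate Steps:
d(h) = h + 2*h**2 (d(h) = (h**2 + h**2) + h = 2*h**2 + h = h + 2*h**2)
1/(83*(-129 + d(-2)) + 12710) = 1/(83*(-129 - 2*(1 + 2*(-2))) + 12710) = 1/(83*(-129 - 2*(1 - 4)) + 12710) = 1/(83*(-129 - 2*(-3)) + 12710) = 1/(83*(-129 + 6) + 12710) = 1/(83*(-123) + 12710) = 1/(-10209 + 12710) = 1/2501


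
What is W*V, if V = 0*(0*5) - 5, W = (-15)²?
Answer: -1125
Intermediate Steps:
W = 225
V = -5 (V = 0*0 - 5 = 0 - 5 = -5)
W*V = 225*(-5) = -1125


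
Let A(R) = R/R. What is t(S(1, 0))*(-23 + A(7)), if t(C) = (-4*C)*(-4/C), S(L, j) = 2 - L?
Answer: -352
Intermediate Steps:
A(R) = 1
t(C) = 16
t(S(1, 0))*(-23 + A(7)) = 16*(-23 + 1) = 16*(-22) = -352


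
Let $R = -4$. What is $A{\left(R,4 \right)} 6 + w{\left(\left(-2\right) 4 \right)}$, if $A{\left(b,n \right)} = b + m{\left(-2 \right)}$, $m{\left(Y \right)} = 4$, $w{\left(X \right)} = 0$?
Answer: $0$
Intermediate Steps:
$A{\left(b,n \right)} = 4 + b$ ($A{\left(b,n \right)} = b + 4 = 4 + b$)
$A{\left(R,4 \right)} 6 + w{\left(\left(-2\right) 4 \right)} = \left(4 - 4\right) 6 + 0 = 0 \cdot 6 + 0 = 0 + 0 = 0$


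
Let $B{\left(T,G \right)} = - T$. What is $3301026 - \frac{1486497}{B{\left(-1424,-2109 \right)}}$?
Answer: $\frac{4699174527}{1424} \approx 3.3 \cdot 10^{6}$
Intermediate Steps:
$3301026 - \frac{1486497}{B{\left(-1424,-2109 \right)}} = 3301026 - \frac{1486497}{\left(-1\right) \left(-1424\right)} = 3301026 - \frac{1486497}{1424} = \frac{4699174527}{1424}$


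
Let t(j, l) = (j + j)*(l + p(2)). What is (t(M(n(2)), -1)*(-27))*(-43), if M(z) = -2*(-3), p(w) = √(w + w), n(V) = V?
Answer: 13932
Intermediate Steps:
p(w) = √2*√w (p(w) = √(2*w) = √2*√w)
M(z) = 6
t(j, l) = 2*j*(2 + l) (t(j, l) = (j + j)*(l + √2*√2) = (2*j)*(l + 2) = (2*j)*(2 + l) = 2*j*(2 + l))
(t(M(n(2)), -1)*(-27))*(-43) = ((2*6*(2 - 1))*(-27))*(-43) = ((2*6*1)*(-27))*(-43) = (12*(-27))*(-43) = -324*(-43) = 13932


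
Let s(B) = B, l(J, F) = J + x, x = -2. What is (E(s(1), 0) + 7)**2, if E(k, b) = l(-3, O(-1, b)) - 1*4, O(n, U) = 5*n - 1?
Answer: 4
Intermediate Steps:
O(n, U) = -1 + 5*n
l(J, F) = -2 + J (l(J, F) = J - 2 = -2 + J)
E(k, b) = -9 (E(k, b) = (-2 - 3) - 1*4 = -5 - 4 = -9)
(E(s(1), 0) + 7)**2 = (-9 + 7)**2 = (-2)**2 = 4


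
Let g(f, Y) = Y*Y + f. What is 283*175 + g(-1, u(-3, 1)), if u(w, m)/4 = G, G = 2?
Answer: 49588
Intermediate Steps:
u(w, m) = 8 (u(w, m) = 4*2 = 8)
g(f, Y) = f + Y**2 (g(f, Y) = Y**2 + f = f + Y**2)
283*175 + g(-1, u(-3, 1)) = 283*175 + (-1 + 8**2) = 49525 + (-1 + 64) = 49525 + 63 = 49588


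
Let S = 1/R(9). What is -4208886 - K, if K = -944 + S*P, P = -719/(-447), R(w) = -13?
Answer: -24452350243/5811 ≈ -4.2079e+6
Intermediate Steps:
P = 719/447 (P = -719*(-1/447) = 719/447 ≈ 1.6085)
S = -1/13 (S = 1/(-13) = -1/13 ≈ -0.076923)
K = -5486303/5811 (K = -944 - 1/13*719/447 = -944 - 719/5811 = -5486303/5811 ≈ -944.12)
-4208886 - K = -4208886 - 1*(-5486303/5811) = -4208886 + 5486303/5811 = -24452350243/5811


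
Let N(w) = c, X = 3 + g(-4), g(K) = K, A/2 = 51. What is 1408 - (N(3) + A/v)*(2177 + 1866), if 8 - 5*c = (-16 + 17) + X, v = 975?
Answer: -137094/25 ≈ -5483.8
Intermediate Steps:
A = 102 (A = 2*51 = 102)
X = -1 (X = 3 - 4 = -1)
c = 8/5 (c = 8/5 - ((-16 + 17) - 1)/5 = 8/5 - (1 - 1)/5 = 8/5 - 1/5*0 = 8/5 + 0 = 8/5 ≈ 1.6000)
N(w) = 8/5
1408 - (N(3) + A/v)*(2177 + 1866) = 1408 - (8/5 + 102/975)*(2177 + 1866) = 1408 - (8/5 + 102*(1/975))*4043 = 1408 - (8/5 + 34/325)*4043 = 1408 - 554*4043/325 = 1408 - 1*172294/25 = 1408 - 172294/25 = -137094/25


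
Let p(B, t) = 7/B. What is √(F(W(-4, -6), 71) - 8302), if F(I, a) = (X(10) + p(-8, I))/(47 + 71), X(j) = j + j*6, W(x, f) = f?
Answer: I*√462355565/236 ≈ 91.112*I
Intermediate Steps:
X(j) = 7*j (X(j) = j + 6*j = 7*j)
F(I, a) = 553/944 (F(I, a) = (7*10 + 7/(-8))/(47 + 71) = (70 + 7*(-⅛))/118 = (70 - 7/8)*(1/118) = (553/8)*(1/118) = 553/944)
√(F(W(-4, -6), 71) - 8302) = √(553/944 - 8302) = √(-7836535/944) = I*√462355565/236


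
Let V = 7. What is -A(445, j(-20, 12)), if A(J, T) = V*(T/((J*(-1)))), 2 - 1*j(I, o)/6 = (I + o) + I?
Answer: 252/89 ≈ 2.8315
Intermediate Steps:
j(I, o) = 12 - 12*I - 6*o (j(I, o) = 12 - 6*((I + o) + I) = 12 - 6*(o + 2*I) = 12 + (-12*I - 6*o) = 12 - 12*I - 6*o)
A(J, T) = -7*T/J (A(J, T) = 7*(T/((J*(-1)))) = 7*(T/((-J))) = 7*(T*(-1/J)) = 7*(-T/J) = -7*T/J)
-A(445, j(-20, 12)) = -(-7)*(12 - 12*(-20) - 6*12)/445 = -(-7)*(12 + 240 - 72)/445 = -(-7)*180/445 = -1*(-252/89) = 252/89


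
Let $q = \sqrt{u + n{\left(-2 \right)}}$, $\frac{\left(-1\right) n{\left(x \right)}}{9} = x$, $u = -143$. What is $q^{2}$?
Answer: $-125$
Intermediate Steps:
$n{\left(x \right)} = - 9 x$
$q = 5 i \sqrt{5}$ ($q = \sqrt{-143 - -18} = \sqrt{-143 + 18} = \sqrt{-125} = 5 i \sqrt{5} \approx 11.18 i$)
$q^{2} = \left(5 i \sqrt{5}\right)^{2} = -125$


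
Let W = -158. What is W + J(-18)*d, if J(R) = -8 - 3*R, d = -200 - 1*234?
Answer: -20122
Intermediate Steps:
d = -434 (d = -200 - 234 = -434)
W + J(-18)*d = -158 + (-8 - 3*(-18))*(-434) = -158 + (-8 + 54)*(-434) = -158 + 46*(-434) = -158 - 19964 = -20122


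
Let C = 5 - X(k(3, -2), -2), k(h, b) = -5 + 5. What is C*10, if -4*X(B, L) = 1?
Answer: 105/2 ≈ 52.500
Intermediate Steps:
k(h, b) = 0
X(B, L) = -¼ (X(B, L) = -¼*1 = -¼)
C = 21/4 (C = 5 - 1*(-¼) = 5 + ¼ = 21/4 ≈ 5.2500)
C*10 = (21/4)*10 = 105/2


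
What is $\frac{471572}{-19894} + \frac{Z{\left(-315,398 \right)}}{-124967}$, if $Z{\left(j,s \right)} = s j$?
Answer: $- \frac{28218413672}{1243046749} \approx -22.701$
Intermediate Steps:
$Z{\left(j,s \right)} = j s$
$\frac{471572}{-19894} + \frac{Z{\left(-315,398 \right)}}{-124967} = \frac{471572}{-19894} + \frac{\left(-315\right) 398}{-124967} = 471572 \left(- \frac{1}{19894}\right) - - \frac{125370}{124967} = - \frac{235786}{9947} + \frac{125370}{124967} = - \frac{28218413672}{1243046749}$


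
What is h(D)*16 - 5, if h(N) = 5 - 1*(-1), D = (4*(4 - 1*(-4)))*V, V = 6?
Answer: 91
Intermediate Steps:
D = 192 (D = (4*(4 - 1*(-4)))*6 = (4*(4 + 4))*6 = (4*8)*6 = 32*6 = 192)
h(N) = 6 (h(N) = 5 + 1 = 6)
h(D)*16 - 5 = 6*16 - 5 = 96 - 5 = 91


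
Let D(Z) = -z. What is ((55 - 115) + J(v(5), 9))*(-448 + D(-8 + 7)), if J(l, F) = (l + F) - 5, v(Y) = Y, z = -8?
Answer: 22440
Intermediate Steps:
J(l, F) = -5 + F + l (J(l, F) = (F + l) - 5 = -5 + F + l)
D(Z) = 8 (D(Z) = -1*(-8) = 8)
((55 - 115) + J(v(5), 9))*(-448 + D(-8 + 7)) = ((55 - 115) + (-5 + 9 + 5))*(-448 + 8) = (-60 + 9)*(-440) = -51*(-440) = 22440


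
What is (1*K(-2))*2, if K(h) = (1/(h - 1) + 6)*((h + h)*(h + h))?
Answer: 544/3 ≈ 181.33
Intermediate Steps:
K(h) = 4*h**2*(6 + 1/(-1 + h)) (K(h) = (1/(-1 + h) + 6)*((2*h)*(2*h)) = (6 + 1/(-1 + h))*(4*h**2) = 4*h**2*(6 + 1/(-1 + h)))
(1*K(-2))*2 = (1*((-2)**2*(-20 + 24*(-2))/(-1 - 2)))*2 = (1*(4*(-20 - 48)/(-3)))*2 = (1*(4*(-1/3)*(-68)))*2 = (1*(272/3))*2 = (272/3)*2 = 544/3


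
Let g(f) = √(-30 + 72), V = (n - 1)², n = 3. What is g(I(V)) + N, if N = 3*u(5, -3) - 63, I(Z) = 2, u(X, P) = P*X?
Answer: -108 + √42 ≈ -101.52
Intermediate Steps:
V = 4 (V = (3 - 1)² = 2² = 4)
g(f) = √42
N = -108 (N = 3*(-3*5) - 63 = 3*(-15) - 63 = -45 - 63 = -108)
g(I(V)) + N = √42 - 108 = -108 + √42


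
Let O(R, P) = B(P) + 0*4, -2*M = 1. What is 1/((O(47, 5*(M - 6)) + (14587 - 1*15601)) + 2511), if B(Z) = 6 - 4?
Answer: 1/1499 ≈ 0.00066711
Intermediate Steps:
M = -½ (M = -½*1 = -½ ≈ -0.50000)
B(Z) = 2
O(R, P) = 2 (O(R, P) = 2 + 0*4 = 2 + 0 = 2)
1/((O(47, 5*(M - 6)) + (14587 - 1*15601)) + 2511) = 1/((2 + (14587 - 1*15601)) + 2511) = 1/((2 + (14587 - 15601)) + 2511) = 1/((2 - 1014) + 2511) = 1/(-1012 + 2511) = 1/1499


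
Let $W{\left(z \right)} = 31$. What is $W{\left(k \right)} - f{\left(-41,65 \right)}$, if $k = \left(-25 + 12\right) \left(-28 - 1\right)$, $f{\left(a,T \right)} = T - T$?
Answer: $31$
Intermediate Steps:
$f{\left(a,T \right)} = 0$
$k = 377$ ($k = \left(-13\right) \left(-29\right) = 377$)
$W{\left(k \right)} - f{\left(-41,65 \right)} = 31 - 0 = 31 + 0 = 31$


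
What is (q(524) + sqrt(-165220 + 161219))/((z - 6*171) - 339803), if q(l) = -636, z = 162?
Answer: 636/340667 - I*sqrt(4001)/340667 ≈ 0.0018669 - 0.00018568*I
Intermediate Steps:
(q(524) + sqrt(-165220 + 161219))/((z - 6*171) - 339803) = (-636 + sqrt(-165220 + 161219))/((162 - 6*171) - 339803) = (-636 + sqrt(-4001))/((162 - 1026) - 339803) = (-636 + I*sqrt(4001))/(-864 - 339803) = (-636 + I*sqrt(4001))/(-340667) = (-636 + I*sqrt(4001))*(-1/340667) = 636/340667 - I*sqrt(4001)/340667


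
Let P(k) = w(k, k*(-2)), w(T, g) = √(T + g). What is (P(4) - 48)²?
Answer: 2300 - 192*I ≈ 2300.0 - 192.0*I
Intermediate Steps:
P(k) = √(-k) (P(k) = √(k + k*(-2)) = √(k - 2*k) = √(-k))
(P(4) - 48)² = (√(-1*4) - 48)² = (√(-4) - 48)² = (2*I - 48)² = (-48 + 2*I)²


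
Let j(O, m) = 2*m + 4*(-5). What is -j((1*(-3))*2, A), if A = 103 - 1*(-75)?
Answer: -336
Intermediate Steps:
A = 178 (A = 103 + 75 = 178)
j(O, m) = -20 + 2*m (j(O, m) = 2*m - 20 = -20 + 2*m)
-j((1*(-3))*2, A) = -(-20 + 2*178) = -(-20 + 356) = -1*336 = -336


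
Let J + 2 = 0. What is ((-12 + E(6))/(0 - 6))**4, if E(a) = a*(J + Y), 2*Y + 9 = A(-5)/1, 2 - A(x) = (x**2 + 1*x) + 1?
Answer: 104976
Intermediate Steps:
J = -2 (J = -2 + 0 = -2)
A(x) = 1 - x - x**2 (A(x) = 2 - ((x**2 + 1*x) + 1) = 2 - ((x**2 + x) + 1) = 2 - ((x + x**2) + 1) = 2 - (1 + x + x**2) = 2 + (-1 - x - x**2) = 1 - x - x**2)
Y = -14 (Y = -9/2 + ((1 - 1*(-5) - 1*(-5)**2)/1)/2 = -9/2 + ((1 + 5 - 1*25)*1)/2 = -9/2 + ((1 + 5 - 25)*1)/2 = -9/2 + (-19*1)/2 = -9/2 + (1/2)*(-19) = -9/2 - 19/2 = -14)
E(a) = -16*a (E(a) = a*(-2 - 14) = a*(-16) = -16*a)
((-12 + E(6))/(0 - 6))**4 = ((-12 - 16*6)/(0 - 6))**4 = ((-12 - 96)/(-6))**4 = (-108*(-1/6))**4 = 18**4 = 104976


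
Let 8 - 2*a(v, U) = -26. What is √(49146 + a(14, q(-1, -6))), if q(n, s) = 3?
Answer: √49163 ≈ 221.73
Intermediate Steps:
a(v, U) = 17 (a(v, U) = 4 - ½*(-26) = 4 + 13 = 17)
√(49146 + a(14, q(-1, -6))) = √(49146 + 17) = √49163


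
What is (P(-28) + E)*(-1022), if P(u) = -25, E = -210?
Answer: 240170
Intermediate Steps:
(P(-28) + E)*(-1022) = (-25 - 210)*(-1022) = -235*(-1022) = 240170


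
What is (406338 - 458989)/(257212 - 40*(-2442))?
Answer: -52651/354892 ≈ -0.14836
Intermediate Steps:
(406338 - 458989)/(257212 - 40*(-2442)) = -52651/(257212 + 97680) = -52651/354892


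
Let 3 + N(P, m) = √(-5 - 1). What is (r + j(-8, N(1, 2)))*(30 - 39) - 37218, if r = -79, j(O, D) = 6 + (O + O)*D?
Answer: -36993 + 144*I*√6 ≈ -36993.0 + 352.73*I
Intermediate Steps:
N(P, m) = -3 + I*√6 (N(P, m) = -3 + √(-5 - 1) = -3 + √(-6) = -3 + I*√6)
j(O, D) = 6 + 2*D*O (j(O, D) = 6 + (2*O)*D = 6 + 2*D*O)
(r + j(-8, N(1, 2)))*(30 - 39) - 37218 = (-79 + (6 + 2*(-3 + I*√6)*(-8)))*(30 - 39) - 37218 = (-79 + (6 + (48 - 16*I*√6)))*(-9) - 37218 = (-79 + (54 - 16*I*√6))*(-9) - 37218 = (-25 - 16*I*√6)*(-9) - 37218 = (225 + 144*I*√6) - 37218 = -36993 + 144*I*√6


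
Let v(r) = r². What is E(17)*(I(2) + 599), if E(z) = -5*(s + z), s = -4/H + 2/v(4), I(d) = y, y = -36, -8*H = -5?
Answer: -241527/8 ≈ -30191.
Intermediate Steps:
H = 5/8 (H = -⅛*(-5) = 5/8 ≈ 0.62500)
I(d) = -36
s = -251/40 (s = -4/5/8 + 2/(4²) = -4*8/5 + 2/16 = -32/5 + 2*(1/16) = -32/5 + ⅛ = -251/40 ≈ -6.2750)
E(z) = 251/8 - 5*z (E(z) = -5*(-251/40 + z) = 251/8 - 5*z)
E(17)*(I(2) + 599) = (251/8 - 5*17)*(-36 + 599) = (251/8 - 85)*563 = -429/8*563 = -241527/8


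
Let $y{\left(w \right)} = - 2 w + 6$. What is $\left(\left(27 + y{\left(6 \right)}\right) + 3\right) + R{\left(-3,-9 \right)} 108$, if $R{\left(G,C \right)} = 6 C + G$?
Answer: $-6132$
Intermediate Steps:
$R{\left(G,C \right)} = G + 6 C$
$y{\left(w \right)} = 6 - 2 w$
$\left(\left(27 + y{\left(6 \right)}\right) + 3\right) + R{\left(-3,-9 \right)} 108 = \left(\left(27 + \left(6 - 12\right)\right) + 3\right) + \left(-3 + 6 \left(-9\right)\right) 108 = \left(\left(27 + \left(6 - 12\right)\right) + 3\right) + \left(-3 - 54\right) 108 = \left(\left(27 - 6\right) + 3\right) - 6156 = \left(21 + 3\right) - 6156 = 24 - 6156 = -6132$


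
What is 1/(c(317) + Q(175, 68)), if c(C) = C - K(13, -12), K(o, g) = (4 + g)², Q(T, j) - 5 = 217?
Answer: 1/475 ≈ 0.0021053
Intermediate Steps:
Q(T, j) = 222 (Q(T, j) = 5 + 217 = 222)
c(C) = -64 + C (c(C) = C - (4 - 12)² = C - 1*(-8)² = C - 1*64 = C - 64 = -64 + C)
1/(c(317) + Q(175, 68)) = 1/((-64 + 317) + 222) = 1/(253 + 222) = 1/475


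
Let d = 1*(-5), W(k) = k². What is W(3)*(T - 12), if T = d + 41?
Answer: 216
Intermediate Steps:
d = -5
T = 36 (T = -5 + 41 = 36)
W(3)*(T - 12) = 3²*(36 - 12) = 9*24 = 216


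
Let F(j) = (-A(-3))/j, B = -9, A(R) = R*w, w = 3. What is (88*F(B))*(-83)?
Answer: 7304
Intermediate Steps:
A(R) = 3*R (A(R) = R*3 = 3*R)
F(j) = 9/j (F(j) = (-3*(-3))/j = (-1*(-9))/j = 9/j)
(88*F(B))*(-83) = (88*(9/(-9)))*(-83) = (88*(9*(-1/9)))*(-83) = (88*(-1))*(-83) = -88*(-83) = 7304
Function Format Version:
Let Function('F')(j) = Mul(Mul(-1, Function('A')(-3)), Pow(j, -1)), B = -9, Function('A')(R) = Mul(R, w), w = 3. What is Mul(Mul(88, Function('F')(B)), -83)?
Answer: 7304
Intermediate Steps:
Function('A')(R) = Mul(3, R) (Function('A')(R) = Mul(R, 3) = Mul(3, R))
Function('F')(j) = Mul(9, Pow(j, -1)) (Function('F')(j) = Mul(Mul(-1, Mul(3, -3)), Pow(j, -1)) = Mul(Mul(-1, -9), Pow(j, -1)) = Mul(9, Pow(j, -1)))
Mul(Mul(88, Function('F')(B)), -83) = Mul(Mul(88, Mul(9, Pow(-9, -1))), -83) = Mul(Mul(88, Mul(9, Rational(-1, 9))), -83) = Mul(Mul(88, -1), -83) = Mul(-88, -83) = 7304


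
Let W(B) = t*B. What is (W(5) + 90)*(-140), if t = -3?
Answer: -10500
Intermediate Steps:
W(B) = -3*B
(W(5) + 90)*(-140) = (-3*5 + 90)*(-140) = (-15 + 90)*(-140) = 75*(-140) = -10500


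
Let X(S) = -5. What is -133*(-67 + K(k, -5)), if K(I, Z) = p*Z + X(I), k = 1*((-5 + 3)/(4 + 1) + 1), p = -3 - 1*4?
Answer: 4921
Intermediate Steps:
p = -7 (p = -3 - 4 = -7)
k = 3/5 (k = 1*(-2/5 + 1) = 1*(3/5) = 3/5 ≈ 0.60000)
K(I, Z) = -5 - 7*Z (K(I, Z) = -7*Z - 5 = -5 - 7*Z)
-133*(-67 + K(k, -5)) = -133*(-67 + (-5 - 7*(-5))) = -133*(-67 + (-5 + 35)) = -133*(-67 + 30) = -133*(-37) = 4921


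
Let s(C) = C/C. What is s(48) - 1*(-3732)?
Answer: 3733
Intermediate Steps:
s(C) = 1
s(48) - 1*(-3732) = 1 - 1*(-3732) = 1 + 3732 = 3733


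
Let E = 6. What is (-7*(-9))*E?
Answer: 378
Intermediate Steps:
(-7*(-9))*E = -7*(-9)*6 = 63*6 = 378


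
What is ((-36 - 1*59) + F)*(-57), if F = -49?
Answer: 8208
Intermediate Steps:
((-36 - 1*59) + F)*(-57) = ((-36 - 1*59) - 49)*(-57) = ((-36 - 59) - 49)*(-57) = (-95 - 49)*(-57) = -144*(-57) = 8208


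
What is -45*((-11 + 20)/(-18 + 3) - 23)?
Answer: 1062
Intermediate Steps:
-45*((-11 + 20)/(-18 + 3) - 23) = -45*(9/(-15) - 23) = -45*(9*(-1/15) - 23) = -45*(-⅗ - 23) = -45*(-118)/5 = -1*(-1062) = 1062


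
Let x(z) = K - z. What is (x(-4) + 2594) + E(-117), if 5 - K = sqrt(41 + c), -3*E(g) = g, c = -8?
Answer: 2642 - sqrt(33) ≈ 2636.3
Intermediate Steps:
E(g) = -g/3
K = 5 - sqrt(33) (K = 5 - sqrt(41 - 8) = 5 - sqrt(33) ≈ -0.74456)
x(z) = 5 - z - sqrt(33) (x(z) = (5 - sqrt(33)) - z = 5 - z - sqrt(33))
(x(-4) + 2594) + E(-117) = ((5 - 1*(-4) - sqrt(33)) + 2594) - 1/3*(-117) = ((5 + 4 - sqrt(33)) + 2594) + 39 = ((9 - sqrt(33)) + 2594) + 39 = (2603 - sqrt(33)) + 39 = 2642 - sqrt(33)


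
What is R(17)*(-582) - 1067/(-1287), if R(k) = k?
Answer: -1157501/117 ≈ -9893.2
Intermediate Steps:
R(17)*(-582) - 1067/(-1287) = 17*(-582) - 1067/(-1287) = -9894 - 1067*(-1/1287) = -9894 + 97/117 = -1157501/117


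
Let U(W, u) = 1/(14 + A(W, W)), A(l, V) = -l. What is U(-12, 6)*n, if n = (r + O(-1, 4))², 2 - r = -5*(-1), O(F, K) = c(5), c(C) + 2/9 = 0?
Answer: 841/2106 ≈ 0.39934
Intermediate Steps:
c(C) = -2/9 (c(C) = -2/9 + 0 = -2/9)
O(F, K) = -2/9
r = -3 (r = 2 - (-5)*(-1) = 2 - 1*5 = 2 - 5 = -3)
U(W, u) = 1/(14 - W)
n = 841/81 (n = (-3 - 2/9)² = (-29/9)² = 841/81 ≈ 10.383)
U(-12, 6)*n = -1/(-14 - 12)*(841/81) = -1/(-26)*(841/81) = -1*(-1/26)*(841/81) = (1/26)*(841/81) = 841/2106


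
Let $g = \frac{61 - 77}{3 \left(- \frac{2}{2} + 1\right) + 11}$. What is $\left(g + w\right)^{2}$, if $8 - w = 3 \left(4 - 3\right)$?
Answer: $\frac{1521}{121} \approx 12.57$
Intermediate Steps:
$g = - \frac{16}{11}$ ($g = - \frac{16}{3 \left(\left(-2\right) \frac{1}{2} + 1\right) + 11} = - \frac{16}{3 \left(-1 + 1\right) + 11} = - \frac{16}{3 \cdot 0 + 11} = - \frac{16}{0 + 11} = - \frac{16}{11} \approx -1.4545$)
$w = 5$ ($w = 8 - 3 \left(4 - 3\right) = 8 - 3 \cdot 1 = 8 - 3 = 5$)
$\left(g + w\right)^{2} = \left(- \frac{16}{11} + 5\right)^{2} = \left(\frac{39}{11}\right)^{2} = \frac{1521}{121}$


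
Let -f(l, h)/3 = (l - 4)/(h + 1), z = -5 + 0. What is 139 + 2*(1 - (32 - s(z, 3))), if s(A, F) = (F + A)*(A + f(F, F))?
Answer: 94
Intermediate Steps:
z = -5
f(l, h) = -3*(-4 + l)/(1 + h) (f(l, h) = -3*(l - 4)/(h + 1) = -3*(-4 + l)/(1 + h))
s(A, F) = (A + F)*(A + 3*(4 - F)/(1 + F)) (s(A, F) = (F + A)*(A + 3*(4 - F)/(1 + F)) = (A + F)*(A + 3*(4 - F)/(1 + F)))
139 + 2*(1 - (32 - s(z, 3))) = 139 + 2*(1 - (32 - (-3*(-5)*(-4 + 3) - 3*3*(-4 + 3) - 5*(1 + 3)*(-5 + 3))/(1 + 3))) = 139 + 2*(1 - (32 - (-3*(-5)*(-1) - 3*3*(-1) - 5*4*(-2))/4)) = 139 + 2*(1 - (32 - (-15 + 9 + 40)/4)) = 139 + 2*(1 - (32 - 34/4)) = 139 + 2*(1 - (32 - 1*17/2)) = 139 + 2*(1 - (32 - 17/2)) = 139 + 2*(1 - 1*47/2) = 139 + 2*(1 - 47/2) = 139 + 2*(-45/2) = 139 - 45 = 94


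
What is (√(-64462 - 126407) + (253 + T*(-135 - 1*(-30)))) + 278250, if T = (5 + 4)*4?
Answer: 274723 + I*√190869 ≈ 2.7472e+5 + 436.89*I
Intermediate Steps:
T = 36 (T = 9*4 = 36)
(√(-64462 - 126407) + (253 + T*(-135 - 1*(-30)))) + 278250 = (√(-64462 - 126407) + (253 + 36*(-135 - 1*(-30)))) + 278250 = (√(-190869) + (253 + 36*(-135 + 30))) + 278250 = (I*√190869 + (253 + 36*(-105))) + 278250 = (I*√190869 + (253 - 3780)) + 278250 = (I*√190869 - 3527) + 278250 = (-3527 + I*√190869) + 278250 = 274723 + I*√190869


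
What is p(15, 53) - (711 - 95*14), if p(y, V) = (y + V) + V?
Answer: 740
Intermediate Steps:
p(y, V) = y + 2*V (p(y, V) = (V + y) + V = y + 2*V)
p(15, 53) - (711 - 95*14) = (15 + 2*53) - (711 - 95*14) = (15 + 106) - (711 - 1*1330) = 121 - (711 - 1330) = 121 - 1*(-619) = 121 + 619 = 740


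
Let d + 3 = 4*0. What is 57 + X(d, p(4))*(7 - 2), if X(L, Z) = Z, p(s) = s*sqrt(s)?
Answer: 97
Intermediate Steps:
p(s) = s**(3/2)
d = -3 (d = -3 + 4*0 = -3 + 0 = -3)
57 + X(d, p(4))*(7 - 2) = 57 + 4**(3/2)*(7 - 2) = 57 + 8*5 = 57 + 40 = 97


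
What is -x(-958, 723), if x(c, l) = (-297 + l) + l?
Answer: -1149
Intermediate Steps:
x(c, l) = -297 + 2*l
-x(-958, 723) = -(-297 + 2*723) = -(-297 + 1446) = -1*1149 = -1149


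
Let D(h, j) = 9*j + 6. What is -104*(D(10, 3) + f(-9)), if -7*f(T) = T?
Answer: -24960/7 ≈ -3565.7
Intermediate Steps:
D(h, j) = 6 + 9*j
f(T) = -T/7
-104*(D(10, 3) + f(-9)) = -104*((6 + 9*3) - ⅐*(-9)) = -104*((6 + 27) + 9/7) = -104*(33 + 9/7) = -104*240/7 = -24960/7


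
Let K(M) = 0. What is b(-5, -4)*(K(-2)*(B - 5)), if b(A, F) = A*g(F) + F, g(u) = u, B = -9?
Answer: 0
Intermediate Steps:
b(A, F) = F + A*F (b(A, F) = A*F + F = F + A*F)
b(-5, -4)*(K(-2)*(B - 5)) = (-4*(1 - 5))*(0*(-9 - 5)) = (-4*(-4))*(0*(-14)) = 16*0 = 0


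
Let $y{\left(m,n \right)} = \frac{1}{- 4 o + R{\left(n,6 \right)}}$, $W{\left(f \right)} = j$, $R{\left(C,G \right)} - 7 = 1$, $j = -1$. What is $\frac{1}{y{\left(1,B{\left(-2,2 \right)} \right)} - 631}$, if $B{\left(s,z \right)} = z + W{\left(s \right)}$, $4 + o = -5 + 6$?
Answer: $- \frac{20}{12619} \approx -0.0015849$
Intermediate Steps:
$R{\left(C,G \right)} = 8$ ($R{\left(C,G \right)} = 7 + 1 = 8$)
$o = -3$ ($o = -4 + \left(-5 + 6\right) = -4 + 1 = -3$)
$W{\left(f \right)} = -1$
$B{\left(s,z \right)} = -1 + z$ ($B{\left(s,z \right)} = z - 1 = -1 + z$)
$y{\left(m,n \right)} = \frac{1}{20}$ ($y{\left(m,n \right)} = \frac{1}{\left(-4\right) \left(-3\right) + 8} = \frac{1}{12 + 8} = \frac{1}{20}$)
$\frac{1}{y{\left(1,B{\left(-2,2 \right)} \right)} - 631} = \frac{1}{\frac{1}{20} - 631} = \frac{1}{- \frac{12619}{20}} = - \frac{20}{12619}$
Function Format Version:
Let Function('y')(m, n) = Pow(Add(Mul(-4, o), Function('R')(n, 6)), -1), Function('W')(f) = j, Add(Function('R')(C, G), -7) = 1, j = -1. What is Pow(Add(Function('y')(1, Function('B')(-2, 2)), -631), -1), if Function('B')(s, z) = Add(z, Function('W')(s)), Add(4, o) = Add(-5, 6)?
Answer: Rational(-20, 12619) ≈ -0.0015849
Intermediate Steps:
Function('R')(C, G) = 8 (Function('R')(C, G) = Add(7, 1) = 8)
o = -3 (o = Add(-4, Add(-5, 6)) = Add(-4, 1) = -3)
Function('W')(f) = -1
Function('B')(s, z) = Add(-1, z) (Function('B')(s, z) = Add(z, -1) = Add(-1, z))
Function('y')(m, n) = Rational(1, 20) (Function('y')(m, n) = Pow(Add(Mul(-4, -3), 8), -1) = Pow(Add(12, 8), -1) = Pow(20, -1) = Rational(1, 20))
Pow(Add(Function('y')(1, Function('B')(-2, 2)), -631), -1) = Pow(Add(Rational(1, 20), -631), -1) = Pow(Rational(-12619, 20), -1) = Rational(-20, 12619)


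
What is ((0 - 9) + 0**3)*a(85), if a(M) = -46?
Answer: 414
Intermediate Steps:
((0 - 9) + 0**3)*a(85) = ((0 - 9) + 0**3)*(-46) = (-9 + 0)*(-46) = -9*(-46) = 414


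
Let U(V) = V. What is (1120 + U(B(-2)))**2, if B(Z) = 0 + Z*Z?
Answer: 1263376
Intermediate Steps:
B(Z) = Z**2 (B(Z) = 0 + Z**2 = Z**2)
(1120 + U(B(-2)))**2 = (1120 + (-2)**2)**2 = (1120 + 4)**2 = 1124**2 = 1263376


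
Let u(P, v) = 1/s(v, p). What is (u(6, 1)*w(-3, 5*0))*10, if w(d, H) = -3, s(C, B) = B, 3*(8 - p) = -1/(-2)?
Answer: -180/47 ≈ -3.8298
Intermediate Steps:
p = 47/6 (p = 8 - (-1)/(3*(-2)) = 8 - (-1)*(-1)/(3*2) = 8 - 1/3*1/2 = 8 - 1/6 = 47/6 ≈ 7.8333)
u(P, v) = 6/47 (u(P, v) = 1/(47/6) = 6/47)
(u(6, 1)*w(-3, 5*0))*10 = ((6/47)*(-3))*10 = -18/47*10 = -180/47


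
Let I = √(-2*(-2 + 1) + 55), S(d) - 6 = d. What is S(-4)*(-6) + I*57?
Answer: -12 + 57*√57 ≈ 418.34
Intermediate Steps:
S(d) = 6 + d
I = √57 (I = √(-2*(-1) + 55) = √(2 + 55) = √57 ≈ 7.5498)
S(-4)*(-6) + I*57 = (6 - 4)*(-6) + √57*57 = 2*(-6) + 57*√57 = -12 + 57*√57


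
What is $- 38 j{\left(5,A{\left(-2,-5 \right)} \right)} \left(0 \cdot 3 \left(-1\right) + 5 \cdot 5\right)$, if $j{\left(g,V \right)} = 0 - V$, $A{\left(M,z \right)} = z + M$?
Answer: $-6650$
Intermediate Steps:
$A{\left(M,z \right)} = M + z$
$j{\left(g,V \right)} = - V$
$- 38 j{\left(5,A{\left(-2,-5 \right)} \right)} \left(0 \cdot 3 \left(-1\right) + 5 \cdot 5\right) = - 38 \left(- (-2 - 5)\right) \left(0 \cdot 3 \left(-1\right) + 5 \cdot 5\right) = - 38 \left(\left(-1\right) \left(-7\right)\right) \left(0 \left(-1\right) + 25\right) = \left(-38\right) 7 \left(0 + 25\right) = \left(-266\right) 25 = -6650$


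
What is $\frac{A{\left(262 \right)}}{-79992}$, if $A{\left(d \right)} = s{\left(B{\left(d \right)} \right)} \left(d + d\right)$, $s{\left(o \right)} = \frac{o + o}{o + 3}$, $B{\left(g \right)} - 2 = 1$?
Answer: $- \frac{131}{19998} \approx -0.0065507$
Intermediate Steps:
$B{\left(g \right)} = 3$ ($B{\left(g \right)} = 2 + 1 = 3$)
$s{\left(o \right)} = \frac{2 o}{3 + o}$
$A{\left(d \right)} = 2 d$ ($A{\left(d \right)} = 2 \cdot 3 \frac{1}{3 + 3} \left(d + d\right) = 2 \cdot 3 \cdot \frac{1}{6} \cdot 2 d = 1 \cdot 2 d = 2 d$)
$\frac{A{\left(262 \right)}}{-79992} = \frac{2 \cdot 262}{-79992} = 524 \left(- \frac{1}{79992}\right) = - \frac{131}{19998}$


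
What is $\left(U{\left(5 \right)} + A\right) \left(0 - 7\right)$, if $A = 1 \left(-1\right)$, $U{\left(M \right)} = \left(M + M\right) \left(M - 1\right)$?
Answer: $-273$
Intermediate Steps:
$U{\left(M \right)} = 2 M \left(-1 + M\right)$
$A = -1$
$\left(U{\left(5 \right)} + A\right) \left(0 - 7\right) = \left(2 \cdot 5 \left(-1 + 5\right) - 1\right) \left(0 - 7\right) = \left(2 \cdot 5 \cdot 4 - 1\right) \left(0 - 7\right) = \left(40 - 1\right) \left(-7\right) = 39 \left(-7\right) = -273$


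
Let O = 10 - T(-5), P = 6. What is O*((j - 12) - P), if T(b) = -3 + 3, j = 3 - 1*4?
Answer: -190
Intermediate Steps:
j = -1 (j = 3 - 4 = -1)
T(b) = 0
O = 10 (O = 10 - 1*0 = 10 + 0 = 10)
O*((j - 12) - P) = 10*((-1 - 12) - 1*6) = 10*(-13 - 6) = 10*(-19) = -190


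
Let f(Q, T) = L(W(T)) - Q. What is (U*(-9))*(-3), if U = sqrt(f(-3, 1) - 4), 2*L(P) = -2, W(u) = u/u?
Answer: 27*I*sqrt(2) ≈ 38.184*I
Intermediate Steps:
W(u) = 1
L(P) = -1 (L(P) = (1/2)*(-2) = -1)
f(Q, T) = -1 - Q
U = I*sqrt(2) (U = sqrt((-1 - 1*(-3)) - 4) = sqrt((-1 + 3) - 4) = sqrt(2 - 4) = sqrt(-2) = I*sqrt(2) ≈ 1.4142*I)
(U*(-9))*(-3) = ((I*sqrt(2))*(-9))*(-3) = -9*I*sqrt(2)*(-3) = 27*I*sqrt(2)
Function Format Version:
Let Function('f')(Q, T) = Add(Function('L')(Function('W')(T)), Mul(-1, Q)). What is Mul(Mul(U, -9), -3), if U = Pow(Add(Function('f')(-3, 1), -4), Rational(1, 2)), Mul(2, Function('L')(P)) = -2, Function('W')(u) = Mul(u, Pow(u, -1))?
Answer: Mul(27, I, Pow(2, Rational(1, 2))) ≈ Mul(38.184, I)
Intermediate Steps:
Function('W')(u) = 1
Function('L')(P) = -1 (Function('L')(P) = Mul(Rational(1, 2), -2) = -1)
Function('f')(Q, T) = Add(-1, Mul(-1, Q))
U = Mul(I, Pow(2, Rational(1, 2))) (U = Pow(Add(Add(-1, Mul(-1, -3)), -4), Rational(1, 2)) = Pow(Add(Add(-1, 3), -4), Rational(1, 2)) = Pow(Add(2, -4), Rational(1, 2)) = Pow(-2, Rational(1, 2)) = Mul(I, Pow(2, Rational(1, 2))) ≈ Mul(1.4142, I))
Mul(Mul(U, -9), -3) = Mul(Mul(Mul(I, Pow(2, Rational(1, 2))), -9), -3) = Mul(Mul(-9, I, Pow(2, Rational(1, 2))), -3) = Mul(27, I, Pow(2, Rational(1, 2)))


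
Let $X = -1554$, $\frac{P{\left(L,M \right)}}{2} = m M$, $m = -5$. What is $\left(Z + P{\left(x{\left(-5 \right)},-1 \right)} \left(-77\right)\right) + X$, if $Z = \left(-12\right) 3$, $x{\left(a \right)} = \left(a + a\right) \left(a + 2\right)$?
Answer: $-2360$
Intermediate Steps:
$x{\left(a \right)} = 2 a \left(2 + a\right)$
$P{\left(L,M \right)} = - 10 M$ ($P{\left(L,M \right)} = 2 \left(- 5 M\right) = - 10 M$)
$Z = -36$
$\left(Z + P{\left(x{\left(-5 \right)},-1 \right)} \left(-77\right)\right) + X = \left(-36 + \left(-10\right) \left(-1\right) \left(-77\right)\right) - 1554 = \left(-36 + 10 \left(-77\right)\right) - 1554 = \left(-36 - 770\right) - 1554 = -806 - 1554 = -2360$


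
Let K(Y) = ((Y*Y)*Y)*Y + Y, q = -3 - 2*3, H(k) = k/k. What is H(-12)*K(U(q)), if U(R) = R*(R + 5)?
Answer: 1679652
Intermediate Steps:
H(k) = 1
q = -9 (q = -3 - 6 = -9)
U(R) = R*(5 + R)
K(Y) = Y + Y**4 (K(Y) = (Y**2*Y)*Y + Y = Y**3*Y + Y = Y**4 + Y = Y + Y**4)
H(-12)*K(U(q)) = 1*(-9*(5 - 9) + (-9*(5 - 9))**4) = 1*(-9*(-4) + (-9*(-4))**4) = 1*(36 + 36**4) = 1*(36 + 1679616) = 1*1679652 = 1679652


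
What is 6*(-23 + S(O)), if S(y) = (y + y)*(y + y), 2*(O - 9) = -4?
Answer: 1038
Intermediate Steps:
O = 7 (O = 9 + (½)*(-4) = 9 - 2 = 7)
S(y) = 4*y² (S(y) = (2*y)*(2*y) = 4*y²)
6*(-23 + S(O)) = 6*(-23 + 4*7²) = 6*(-23 + 4*49) = 6*(-23 + 196) = 6*173 = 1038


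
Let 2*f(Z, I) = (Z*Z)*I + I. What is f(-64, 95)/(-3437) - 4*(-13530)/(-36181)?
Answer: -14454208795/248708194 ≈ -58.117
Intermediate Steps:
f(Z, I) = I/2 + I*Z²/2 (f(Z, I) = ((Z*Z)*I + I)/2 = (Z²*I + I)/2 = (I*Z² + I)/2 = (I + I*Z²)/2 = I/2 + I*Z²/2)
f(-64, 95)/(-3437) - 4*(-13530)/(-36181) = ((½)*95*(1 + (-64)²))/(-3437) - 4*(-13530)/(-36181) = ((½)*95*(1 + 4096))*(-1/3437) + 54120*(-1/36181) = ((½)*95*4097)*(-1/3437) - 54120/36181 = (389215/2)*(-1/3437) - 54120/36181 = -389215/6874 - 54120/36181 = -14454208795/248708194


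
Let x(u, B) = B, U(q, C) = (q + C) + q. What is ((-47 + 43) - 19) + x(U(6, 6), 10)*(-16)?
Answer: -183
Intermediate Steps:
U(q, C) = C + 2*q (U(q, C) = (C + q) + q = C + 2*q)
((-47 + 43) - 19) + x(U(6, 6), 10)*(-16) = ((-47 + 43) - 19) + 10*(-16) = (-4 - 19) - 160 = -23 - 160 = -183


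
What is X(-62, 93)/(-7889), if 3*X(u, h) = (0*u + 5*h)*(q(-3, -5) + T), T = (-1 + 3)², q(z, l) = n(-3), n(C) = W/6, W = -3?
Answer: -155/2254 ≈ -0.068767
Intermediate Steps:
n(C) = -½ (n(C) = -3/6 = -3*⅙ = -½)
q(z, l) = -½
T = 4 (T = 2² = 4)
X(u, h) = 35*h/6 (X(u, h) = ((0*u + 5*h)*(-½ + 4))/3 = ((0 + 5*h)*(7/2))/3 = ((5*h)*(7/2))/3 = (35*h/2)/3 = 35*h/6)
X(-62, 93)/(-7889) = ((35/6)*93)/(-7889) = (1085/2)*(-1/7889) = -155/2254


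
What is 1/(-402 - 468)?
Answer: -1/870 ≈ -0.0011494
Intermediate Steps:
1/(-402 - 468) = 1/(-870) = -1/870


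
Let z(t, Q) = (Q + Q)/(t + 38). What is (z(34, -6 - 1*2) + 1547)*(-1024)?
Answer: -14255104/9 ≈ -1.5839e+6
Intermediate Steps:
z(t, Q) = 2*Q/(38 + t) (z(t, Q) = (2*Q)/(38 + t) = 2*Q/(38 + t))
(z(34, -6 - 1*2) + 1547)*(-1024) = (2*(-6 - 1*2)/(38 + 34) + 1547)*(-1024) = (2*(-6 - 2)/72 + 1547)*(-1024) = (2*(-8)*(1/72) + 1547)*(-1024) = (-2/9 + 1547)*(-1024) = (13921/9)*(-1024) = -14255104/9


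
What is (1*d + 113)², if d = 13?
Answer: 15876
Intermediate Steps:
(1*d + 113)² = (1*13 + 113)² = (13 + 113)² = 126² = 15876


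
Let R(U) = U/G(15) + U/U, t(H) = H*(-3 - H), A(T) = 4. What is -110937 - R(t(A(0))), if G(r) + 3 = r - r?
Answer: -332842/3 ≈ -1.1095e+5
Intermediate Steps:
G(r) = -3 (G(r) = -3 + (r - r) = -3 + 0 = -3)
R(U) = 1 - U/3 (R(U) = U/(-3) + U/U = U*(-1/3) + 1 = -U/3 + 1 = 1 - U/3)
-110937 - R(t(A(0))) = -110937 - (1 - (-1)*4*(3 + 4)/3) = -110937 - (1 - (-1)*4*7/3) = -110937 - (1 - 1/3*(-28)) = -110937 - (1 + 28/3) = -110937 - 1*31/3 = -110937 - 31/3 = -332842/3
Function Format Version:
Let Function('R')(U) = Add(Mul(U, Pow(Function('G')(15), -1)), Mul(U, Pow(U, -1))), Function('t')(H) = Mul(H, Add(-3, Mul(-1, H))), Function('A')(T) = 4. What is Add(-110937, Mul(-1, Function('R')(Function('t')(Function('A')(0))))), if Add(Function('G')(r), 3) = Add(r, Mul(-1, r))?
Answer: Rational(-332842, 3) ≈ -1.1095e+5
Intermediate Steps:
Function('G')(r) = -3 (Function('G')(r) = Add(-3, Add(r, Mul(-1, r))) = Add(-3, 0) = -3)
Function('R')(U) = Add(1, Mul(Rational(-1, 3), U)) (Function('R')(U) = Add(Mul(U, Pow(-3, -1)), Mul(U, Pow(U, -1))) = Add(Mul(U, Rational(-1, 3)), 1) = Add(Mul(Rational(-1, 3), U), 1) = Add(1, Mul(Rational(-1, 3), U)))
Add(-110937, Mul(-1, Function('R')(Function('t')(Function('A')(0))))) = Add(-110937, Mul(-1, Add(1, Mul(Rational(-1, 3), Mul(-1, 4, Add(3, 4)))))) = Add(-110937, Mul(-1, Add(1, Mul(Rational(-1, 3), Mul(-1, 4, 7))))) = Add(-110937, Mul(-1, Add(1, Mul(Rational(-1, 3), -28)))) = Add(-110937, Mul(-1, Add(1, Rational(28, 3)))) = Add(-110937, Mul(-1, Rational(31, 3))) = Add(-110937, Rational(-31, 3)) = Rational(-332842, 3)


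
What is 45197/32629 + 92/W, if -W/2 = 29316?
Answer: 661747159/478275882 ≈ 1.3836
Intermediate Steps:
W = -58632 (W = -2*29316 = -58632)
45197/32629 + 92/W = 45197/32629 + 92/(-58632) = 45197*(1/32629) + 92*(-1/58632) = 45197/32629 - 23/14658 = 661747159/478275882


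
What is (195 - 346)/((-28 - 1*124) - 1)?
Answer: 151/153 ≈ 0.98693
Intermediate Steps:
(195 - 346)/((-28 - 1*124) - 1) = -151/((-28 - 124) - 1) = -151/(-152 - 1) = -151/(-153) = -151*(-1/153) = 151/153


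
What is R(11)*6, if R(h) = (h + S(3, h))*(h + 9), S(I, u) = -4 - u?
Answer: -480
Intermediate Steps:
R(h) = -36 - 4*h (R(h) = (h + (-4 - h))*(h + 9) = -4*(9 + h) = -36 - 4*h)
R(11)*6 = (-36 - 4*11)*6 = (-36 - 44)*6 = -80*6 = -480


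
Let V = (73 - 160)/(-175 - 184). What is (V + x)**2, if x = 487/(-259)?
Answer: 23195290000/8645466361 ≈ 2.6829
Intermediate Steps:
x = -487/259 (x = 487*(-1/259) = -487/259 ≈ -1.8803)
V = 87/359 (V = -87/(-359) = -87*(-1/359) = 87/359 ≈ 0.24234)
(V + x)**2 = (87/359 - 487/259)**2 = (-152300/92981)**2 = 23195290000/8645466361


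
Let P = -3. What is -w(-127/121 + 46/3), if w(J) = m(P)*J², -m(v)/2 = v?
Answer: -53768450/43923 ≈ -1224.2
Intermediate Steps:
m(v) = -2*v
w(J) = 6*J² (w(J) = (-2*(-3))*J² = 6*J²)
-w(-127/121 + 46/3) = -6*(-127/121 + 46/3)² = -6*(5185/363)² = -6*26884225/131769 = -1*53768450/43923 = -53768450/43923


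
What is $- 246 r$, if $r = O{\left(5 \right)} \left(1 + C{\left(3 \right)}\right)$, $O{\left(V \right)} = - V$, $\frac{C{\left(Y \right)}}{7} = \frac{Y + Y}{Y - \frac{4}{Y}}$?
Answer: $32226$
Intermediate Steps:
$C{\left(Y \right)} = \frac{14 Y}{Y - \frac{4}{Y}}$ ($C{\left(Y \right)} = 7 \frac{Y + Y}{Y - \frac{4}{Y}} = 7 \frac{2 Y}{Y - \frac{4}{Y}} = \frac{14 Y}{Y - \frac{4}{Y}}$)
$r = -131$ ($r = \left(-1\right) 5 \left(1 + \frac{14 \cdot 3^{2}}{-4 + 3^{2}}\right) = - 5 \left(1 + 14 \cdot 9 \frac{1}{-4 + 9}\right) = - 5 \left(1 + 14 \cdot 9 \cdot \frac{1}{5}\right) = - 5 \left(1 + \frac{126}{5}\right) = \left(-5\right) \frac{131}{5} = -131$)
$- 246 r = \left(-246\right) \left(-131\right) = 32226$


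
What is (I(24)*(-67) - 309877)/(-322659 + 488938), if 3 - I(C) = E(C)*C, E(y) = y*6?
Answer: -78526/166279 ≈ -0.47225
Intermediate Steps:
E(y) = 6*y
I(C) = 3 - 6*C² (I(C) = 3 - 6*C*C = 3 - 6*C²)
(I(24)*(-67) - 309877)/(-322659 + 488938) = ((3 - 6*24²)*(-67) - 309877)/(-322659 + 488938) = ((3 - 6*576)*(-67) - 309877)/166279 = ((3 - 3456)*(-67) - 309877)*(1/166279) = (-3453*(-67) - 309877)*(1/166279) = (231351 - 309877)*(1/166279) = -78526*1/166279 = -78526/166279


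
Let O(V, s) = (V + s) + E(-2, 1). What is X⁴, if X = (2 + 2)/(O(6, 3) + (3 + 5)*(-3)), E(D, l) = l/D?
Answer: 4096/923521 ≈ 0.0044352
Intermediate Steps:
O(V, s) = -½ + V + s (O(V, s) = (V + s) + 1/(-2) = (V + s) + 1*(-½) = (V + s) - ½ = -½ + V + s)
X = -8/31 (X = (2 + 2)/((-½ + 6 + 3) + (3 + 5)*(-3)) = 4/(17/2 + 8*(-3)) = 4/(17/2 - 24) = 4/(-31/2) = 4*(-2/31) = -8/31 ≈ -0.25806)
X⁴ = (-8/31)⁴ = 4096/923521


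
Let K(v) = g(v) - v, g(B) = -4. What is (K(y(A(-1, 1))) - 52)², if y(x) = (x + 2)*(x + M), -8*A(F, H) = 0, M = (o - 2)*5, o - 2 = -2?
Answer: 1296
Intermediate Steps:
o = 0 (o = 2 - 2 = 0)
M = -10 (M = (0 - 2)*5 = -2*5 = -10)
A(F, H) = 0 (A(F, H) = -⅛*0 = 0)
y(x) = (-10 + x)*(2 + x) (y(x) = (x + 2)*(x - 10) = (2 + x)*(-10 + x) = (-10 + x)*(2 + x))
K(v) = -4 - v
(K(y(A(-1, 1))) - 52)² = ((-4 - (-20 + 0² - 8*0)) - 52)² = ((-4 - (-20 + 0 + 0)) - 52)² = ((-4 - 1*(-20)) - 52)² = ((-4 + 20) - 52)² = (16 - 52)² = (-36)² = 1296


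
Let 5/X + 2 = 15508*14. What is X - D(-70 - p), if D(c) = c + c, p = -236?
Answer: -14416103/43422 ≈ -332.00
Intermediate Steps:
D(c) = 2*c
X = 1/43422 (X = 5/(-2 + 15508*14) = 5/(-2 + 217112) = 5/217110 = 5*(1/217110) = 1/43422 ≈ 2.3030e-5)
X - D(-70 - p) = 1/43422 - 2*(-70 - 1*(-236)) = 1/43422 - 2*(-70 + 236) = 1/43422 - 2*166 = 1/43422 - 1*332 = 1/43422 - 332 = -14416103/43422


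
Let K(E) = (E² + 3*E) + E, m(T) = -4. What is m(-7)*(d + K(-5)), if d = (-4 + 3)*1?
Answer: -16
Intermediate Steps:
K(E) = E² + 4*E
d = -1 (d = -1*1 = -1)
m(-7)*(d + K(-5)) = -4*(-1 - 5*(4 - 5)) = -4*(-1 - 5*(-1)) = -4*(-1 + 5) = -4*4 = -16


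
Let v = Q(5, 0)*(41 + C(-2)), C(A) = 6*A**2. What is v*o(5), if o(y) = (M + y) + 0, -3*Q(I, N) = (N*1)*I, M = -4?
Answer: 0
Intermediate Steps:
Q(I, N) = -I*N/3 (Q(I, N) = -N*1*I/3 = -N*I/3 = -I*N/3)
o(y) = -4 + y (o(y) = (-4 + y) + 0 = -4 + y)
v = 0 (v = (-1/3*5*0)*(41 + 6*(-2)**2) = 0*(41 + 6*4) = 0*(41 + 24) = 0*65 = 0)
v*o(5) = 0*(-4 + 5) = 0*1 = 0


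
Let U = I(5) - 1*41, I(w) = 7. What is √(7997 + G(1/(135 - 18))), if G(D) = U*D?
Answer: √12162995/39 ≈ 89.424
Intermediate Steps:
U = -34 (U = 7 - 1*41 = 7 - 41 = -34)
G(D) = -34*D
√(7997 + G(1/(135 - 18))) = √(7997 - 34/(135 - 18)) = √(7997 - 34/117) = √(935615/117) = √12162995/39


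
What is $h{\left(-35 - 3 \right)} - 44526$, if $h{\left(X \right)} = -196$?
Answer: $-44722$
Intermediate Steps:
$h{\left(-35 - 3 \right)} - 44526 = -196 - 44526 = -44722$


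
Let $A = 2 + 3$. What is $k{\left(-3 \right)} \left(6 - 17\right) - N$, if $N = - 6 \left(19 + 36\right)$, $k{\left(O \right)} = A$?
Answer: $275$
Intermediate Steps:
$A = 5$
$k{\left(O \right)} = 5$
$N = -330$ ($N = \left(-6\right) 55 = -330$)
$k{\left(-3 \right)} \left(6 - 17\right) - N = 5 \left(6 - 17\right) - -330 = 5 \left(-11\right) + 330 = -55 + 330 = 275$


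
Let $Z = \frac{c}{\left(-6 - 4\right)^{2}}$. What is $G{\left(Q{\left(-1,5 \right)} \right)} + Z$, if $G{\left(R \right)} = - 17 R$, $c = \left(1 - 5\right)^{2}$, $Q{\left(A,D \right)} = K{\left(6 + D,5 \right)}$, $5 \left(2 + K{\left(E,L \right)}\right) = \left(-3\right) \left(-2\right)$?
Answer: $\frac{344}{25} \approx 13.76$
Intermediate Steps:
$K{\left(E,L \right)} = - \frac{4}{5}$ ($K{\left(E,L \right)} = -2 + \frac{\left(-3\right) \left(-2\right)}{5} = -2 + \frac{1}{5} \cdot 6 = -2 + \frac{6}{5} = - \frac{4}{5}$)
$Q{\left(A,D \right)} = - \frac{4}{5}$
$c = 16$ ($c = \left(-4\right)^{2} = 16$)
$Z = \frac{4}{25}$ ($Z = \frac{16}{\left(-6 - 4\right)^{2}} = \frac{16}{\left(-10\right)^{2}} = \frac{16}{100} = 16 \cdot \frac{1}{100} = \frac{4}{25} \approx 0.16$)
$G{\left(Q{\left(-1,5 \right)} \right)} + Z = \left(-17\right) \left(- \frac{4}{5}\right) + \frac{4}{25} = \frac{68}{5} + \frac{4}{25} = \frac{344}{25}$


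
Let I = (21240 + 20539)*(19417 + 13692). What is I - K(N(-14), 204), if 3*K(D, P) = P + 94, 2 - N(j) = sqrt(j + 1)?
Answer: 4149782435/3 ≈ 1.3833e+9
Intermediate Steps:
N(j) = 2 - sqrt(1 + j) (N(j) = 2 - sqrt(j + 1) = 2 - sqrt(1 + j))
K(D, P) = 94/3 + P/3 (K(D, P) = (P + 94)/3 = (94 + P)/3 = 94/3 + P/3)
I = 1383260911 (I = 41779*33109 = 1383260911)
I - K(N(-14), 204) = 1383260911 - (94/3 + (1/3)*204) = 1383260911 - (94/3 + 68) = 1383260911 - 1*298/3 = 1383260911 - 298/3 = 4149782435/3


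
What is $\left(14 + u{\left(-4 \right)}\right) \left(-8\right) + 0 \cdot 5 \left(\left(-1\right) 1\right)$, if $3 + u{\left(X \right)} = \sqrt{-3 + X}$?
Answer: $-88 - 8 i \sqrt{7} \approx -88.0 - 21.166 i$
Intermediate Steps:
$u{\left(X \right)} = -3 + \sqrt{-3 + X}$
$\left(14 + u{\left(-4 \right)}\right) \left(-8\right) + 0 \cdot 5 \left(\left(-1\right) 1\right) = \left(14 - \left(3 - \sqrt{-3 - 4}\right)\right) \left(-8\right) + 0 \cdot 5 \left(\left(-1\right) 1\right) = \left(14 - \left(3 - \sqrt{-7}\right)\right) \left(-8\right) + 0 \left(-1\right) = \left(14 - \left(3 - i \sqrt{7}\right)\right) \left(-8\right) + 0 = \left(11 + i \sqrt{7}\right) \left(-8\right) + 0 = \left(-88 - 8 i \sqrt{7}\right) + 0 = -88 - 8 i \sqrt{7}$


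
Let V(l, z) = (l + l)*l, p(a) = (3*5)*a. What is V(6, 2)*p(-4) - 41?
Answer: -4361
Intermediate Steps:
p(a) = 15*a
V(l, z) = 2*l**2 (V(l, z) = (2*l)*l = 2*l**2)
V(6, 2)*p(-4) - 41 = (2*6**2)*(15*(-4)) - 41 = (2*36)*(-60) - 41 = 72*(-60) - 41 = -4320 - 41 = -4361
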